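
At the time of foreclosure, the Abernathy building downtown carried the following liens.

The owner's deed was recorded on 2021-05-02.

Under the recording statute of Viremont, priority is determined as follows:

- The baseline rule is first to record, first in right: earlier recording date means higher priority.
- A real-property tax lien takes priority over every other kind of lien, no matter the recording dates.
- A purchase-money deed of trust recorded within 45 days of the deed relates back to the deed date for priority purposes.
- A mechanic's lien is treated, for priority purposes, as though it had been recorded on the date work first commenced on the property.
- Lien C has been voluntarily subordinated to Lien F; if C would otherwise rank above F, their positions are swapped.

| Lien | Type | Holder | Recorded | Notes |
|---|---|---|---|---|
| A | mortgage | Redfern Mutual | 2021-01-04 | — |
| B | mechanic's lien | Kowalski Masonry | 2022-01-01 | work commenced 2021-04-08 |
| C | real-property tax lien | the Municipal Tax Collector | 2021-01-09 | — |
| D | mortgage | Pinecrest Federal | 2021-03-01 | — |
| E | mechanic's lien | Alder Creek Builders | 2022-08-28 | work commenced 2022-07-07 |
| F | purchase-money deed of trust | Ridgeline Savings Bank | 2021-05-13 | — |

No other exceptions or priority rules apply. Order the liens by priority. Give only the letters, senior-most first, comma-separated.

F, A, D, B, C, E

Adjusting effective dates: B is treated as recorded 2021-04-08, the work-commencement date; E is treated as recorded 2022-07-07, the work-commencement date; F's effective date is the deed date, 2021-05-02.
As a real-property tax lien, C is senior to every other lien.
Ordering the rest by effective date: A (2021-01-04), D (2021-03-01), B (2021-04-08), F (2021-05-02), E (2022-07-07).
Because C would otherwise rank above F, the subordination swaps them.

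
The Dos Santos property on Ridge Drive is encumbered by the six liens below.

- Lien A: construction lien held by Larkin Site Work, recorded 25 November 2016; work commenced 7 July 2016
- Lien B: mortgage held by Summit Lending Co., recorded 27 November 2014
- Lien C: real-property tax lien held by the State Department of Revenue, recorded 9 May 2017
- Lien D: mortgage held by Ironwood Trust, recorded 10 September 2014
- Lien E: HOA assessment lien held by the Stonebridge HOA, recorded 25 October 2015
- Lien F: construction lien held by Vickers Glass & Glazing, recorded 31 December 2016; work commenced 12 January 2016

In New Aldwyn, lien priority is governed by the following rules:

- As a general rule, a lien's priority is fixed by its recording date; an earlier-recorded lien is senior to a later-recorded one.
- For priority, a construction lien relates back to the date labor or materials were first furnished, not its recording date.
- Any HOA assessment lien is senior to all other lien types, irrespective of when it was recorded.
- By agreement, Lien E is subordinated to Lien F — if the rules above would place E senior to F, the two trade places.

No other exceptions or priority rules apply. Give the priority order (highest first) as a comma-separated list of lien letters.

Effective dates: A is treated as recorded 7 July 2016, the work-commencement date; F's effective date is 12 January 2016, when work began.
E is an HOA assessment lien and takes priority over every other lien.
The other liens, earliest effective date first: D (10 September 2014), B (27 November 2014), F (12 January 2016), A (7 July 2016), C (9 May 2017).
E would otherwise be senior to F, so under the subordination agreement E and F exchange positions.

F, D, B, E, A, C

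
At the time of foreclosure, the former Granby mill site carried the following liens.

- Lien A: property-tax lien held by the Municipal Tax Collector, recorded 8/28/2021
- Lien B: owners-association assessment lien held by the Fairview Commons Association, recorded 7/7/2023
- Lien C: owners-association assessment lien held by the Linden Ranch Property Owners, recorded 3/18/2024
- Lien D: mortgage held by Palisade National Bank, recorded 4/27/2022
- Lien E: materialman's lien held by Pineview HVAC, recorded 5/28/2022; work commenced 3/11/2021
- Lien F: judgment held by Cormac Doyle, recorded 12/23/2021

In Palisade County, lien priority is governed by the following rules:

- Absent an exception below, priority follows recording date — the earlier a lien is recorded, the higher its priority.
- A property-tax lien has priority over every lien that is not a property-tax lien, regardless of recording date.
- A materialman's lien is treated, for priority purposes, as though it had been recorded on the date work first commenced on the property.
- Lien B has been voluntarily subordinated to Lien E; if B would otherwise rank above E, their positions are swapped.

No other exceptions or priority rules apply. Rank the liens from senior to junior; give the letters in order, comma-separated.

Effective dates after the stated exceptions: E's effective date is 3/11/2021, when work began.
A is a property-tax lien and takes priority over every other lien.
Ordering the rest by effective date: E (3/11/2021), F (12/23/2021), D (4/27/2022), B (7/7/2023), C (3/18/2024).
B is already junior to E, so the subordination agreement changes nothing.

A, E, F, D, B, C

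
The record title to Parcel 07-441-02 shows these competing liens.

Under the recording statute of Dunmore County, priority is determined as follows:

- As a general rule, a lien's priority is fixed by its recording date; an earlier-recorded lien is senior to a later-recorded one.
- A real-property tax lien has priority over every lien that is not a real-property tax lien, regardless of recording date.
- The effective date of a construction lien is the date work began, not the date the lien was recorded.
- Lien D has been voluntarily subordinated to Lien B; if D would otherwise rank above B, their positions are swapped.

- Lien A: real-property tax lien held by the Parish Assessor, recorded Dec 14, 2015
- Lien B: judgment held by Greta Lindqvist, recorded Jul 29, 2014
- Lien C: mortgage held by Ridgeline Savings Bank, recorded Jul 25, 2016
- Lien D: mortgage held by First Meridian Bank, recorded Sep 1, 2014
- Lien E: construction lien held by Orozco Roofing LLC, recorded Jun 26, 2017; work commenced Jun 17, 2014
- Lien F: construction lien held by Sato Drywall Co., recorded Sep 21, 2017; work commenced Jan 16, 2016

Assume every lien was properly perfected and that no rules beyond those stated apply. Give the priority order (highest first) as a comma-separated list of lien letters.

Effective dates: E relates back to Jun 17, 2014 (work commenced); F's effective date is Jan 16, 2016, when work began.
A is a real-property tax lien, so it outranks all other liens regardless of date.
Remaining liens by effective date: E (Jun 17, 2014), B (Jul 29, 2014), D (Sep 1, 2014), F (Jan 16, 2016), C (Jul 25, 2016).
D already ranks below B; the subordination has no effect.

A, E, B, D, F, C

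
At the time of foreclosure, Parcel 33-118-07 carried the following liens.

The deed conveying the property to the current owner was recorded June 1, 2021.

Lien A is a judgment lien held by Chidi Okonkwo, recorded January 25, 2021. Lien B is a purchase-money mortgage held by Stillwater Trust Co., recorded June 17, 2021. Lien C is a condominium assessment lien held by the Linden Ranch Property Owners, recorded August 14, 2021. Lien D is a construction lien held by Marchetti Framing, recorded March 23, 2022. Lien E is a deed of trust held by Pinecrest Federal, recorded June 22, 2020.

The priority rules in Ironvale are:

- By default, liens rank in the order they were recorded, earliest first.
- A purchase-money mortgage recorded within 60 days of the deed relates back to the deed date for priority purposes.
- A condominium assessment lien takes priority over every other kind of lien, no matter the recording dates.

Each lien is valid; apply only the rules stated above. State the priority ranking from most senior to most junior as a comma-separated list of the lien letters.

Effective dates: B's effective date is the deed date, June 1, 2021.
C is a condominium assessment lien, so it outranks all other liens regardless of date.
Remaining liens by effective date: E (June 22, 2020), A (January 25, 2021), B (June 1, 2021), D (March 23, 2022).

C, E, A, B, D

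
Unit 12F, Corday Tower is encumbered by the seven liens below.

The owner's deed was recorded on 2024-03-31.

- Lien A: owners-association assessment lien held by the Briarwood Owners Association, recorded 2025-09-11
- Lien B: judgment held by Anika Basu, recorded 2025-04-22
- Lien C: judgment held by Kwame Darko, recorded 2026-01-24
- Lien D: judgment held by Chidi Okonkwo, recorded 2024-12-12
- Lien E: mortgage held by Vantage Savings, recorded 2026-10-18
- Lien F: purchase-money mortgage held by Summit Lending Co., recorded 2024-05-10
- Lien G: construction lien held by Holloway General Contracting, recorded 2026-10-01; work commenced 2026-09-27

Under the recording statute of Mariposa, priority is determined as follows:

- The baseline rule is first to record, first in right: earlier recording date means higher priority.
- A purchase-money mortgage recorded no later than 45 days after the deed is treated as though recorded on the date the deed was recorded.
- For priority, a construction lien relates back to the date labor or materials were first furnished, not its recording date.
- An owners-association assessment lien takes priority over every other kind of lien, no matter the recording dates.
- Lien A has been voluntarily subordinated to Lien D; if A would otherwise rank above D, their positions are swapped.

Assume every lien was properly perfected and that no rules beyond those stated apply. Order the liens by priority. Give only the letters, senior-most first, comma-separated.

D, F, A, B, C, G, E

First, effective dates: F's effective date is the deed date, 2024-03-31; G is treated as recorded 2026-09-27, the work-commencement date.
A is an owners-association assessment lien, so it outranks all other liens regardless of date.
Ordering the rest by effective date: F (2024-03-31), D (2024-12-12), B (2025-04-22), C (2026-01-24), G (2026-09-27), E (2026-10-18).
Because A would otherwise rank above D, the subordination swaps them.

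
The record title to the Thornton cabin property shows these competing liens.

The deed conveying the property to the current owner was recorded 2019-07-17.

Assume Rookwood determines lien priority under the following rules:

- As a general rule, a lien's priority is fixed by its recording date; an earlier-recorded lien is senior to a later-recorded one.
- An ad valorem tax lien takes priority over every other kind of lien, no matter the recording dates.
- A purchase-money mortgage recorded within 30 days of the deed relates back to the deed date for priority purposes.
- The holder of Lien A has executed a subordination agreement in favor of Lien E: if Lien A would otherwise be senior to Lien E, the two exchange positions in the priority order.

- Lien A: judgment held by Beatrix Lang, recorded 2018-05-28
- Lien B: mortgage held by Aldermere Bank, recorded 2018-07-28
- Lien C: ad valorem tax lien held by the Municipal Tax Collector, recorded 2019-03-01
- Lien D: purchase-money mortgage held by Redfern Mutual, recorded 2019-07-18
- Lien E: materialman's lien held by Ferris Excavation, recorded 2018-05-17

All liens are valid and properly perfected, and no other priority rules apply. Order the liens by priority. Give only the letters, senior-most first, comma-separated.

Effective dates: D relates back to the deed date 2019-07-17.
As an ad valorem tax lien, C is senior to every other lien.
Ordering the rest by effective date: E (2018-05-17), A (2018-05-28), B (2018-07-28), D (2019-07-17).
A already ranks below E; the subordination has no effect.

C, E, A, B, D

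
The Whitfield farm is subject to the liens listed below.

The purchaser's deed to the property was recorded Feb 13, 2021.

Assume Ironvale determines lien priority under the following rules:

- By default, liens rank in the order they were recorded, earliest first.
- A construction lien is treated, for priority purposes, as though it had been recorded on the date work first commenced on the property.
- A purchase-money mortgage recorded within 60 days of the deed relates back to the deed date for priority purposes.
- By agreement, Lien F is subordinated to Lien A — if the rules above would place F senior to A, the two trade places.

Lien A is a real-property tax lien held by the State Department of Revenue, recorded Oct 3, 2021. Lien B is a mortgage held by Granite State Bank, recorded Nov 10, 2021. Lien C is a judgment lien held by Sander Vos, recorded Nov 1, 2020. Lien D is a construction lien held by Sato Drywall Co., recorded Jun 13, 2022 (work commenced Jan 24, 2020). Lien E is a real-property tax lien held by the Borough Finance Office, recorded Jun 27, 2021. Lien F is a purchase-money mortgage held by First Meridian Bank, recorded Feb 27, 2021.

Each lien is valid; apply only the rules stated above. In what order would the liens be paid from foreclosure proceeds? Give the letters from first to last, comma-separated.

D, C, A, E, F, B

Effective dates after the stated exceptions: D's effective date is Jan 24, 2020, when work began; F's effective date is the deed date, Feb 13, 2021.
By effective date: D (Jan 24, 2020), C (Nov 1, 2020), F (Feb 13, 2021), E (Jun 27, 2021), A (Oct 3, 2021), B (Nov 10, 2021).
Because F would otherwise rank above A, the subordination swaps them.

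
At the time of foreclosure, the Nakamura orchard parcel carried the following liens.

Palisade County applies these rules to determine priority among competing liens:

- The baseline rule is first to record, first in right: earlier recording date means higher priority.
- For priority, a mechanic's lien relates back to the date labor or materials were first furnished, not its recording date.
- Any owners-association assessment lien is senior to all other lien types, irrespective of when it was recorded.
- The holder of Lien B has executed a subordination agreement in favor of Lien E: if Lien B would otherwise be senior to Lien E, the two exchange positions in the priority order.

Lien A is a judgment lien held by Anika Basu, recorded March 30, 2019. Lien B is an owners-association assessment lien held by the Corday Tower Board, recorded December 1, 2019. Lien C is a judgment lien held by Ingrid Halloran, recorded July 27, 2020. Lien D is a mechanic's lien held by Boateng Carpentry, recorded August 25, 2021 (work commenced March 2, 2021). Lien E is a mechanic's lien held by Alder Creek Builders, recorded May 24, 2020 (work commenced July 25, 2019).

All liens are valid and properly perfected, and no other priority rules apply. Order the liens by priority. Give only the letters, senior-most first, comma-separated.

Effective dates after the stated exceptions: D is treated as recorded March 2, 2021, the work-commencement date; E's effective date is July 25, 2019, when work began.
As an owners-association assessment lien, B is senior to every other lien.
The other liens, earliest effective date first: A (March 30, 2019), E (July 25, 2019), C (July 27, 2020), D (March 2, 2021).
B would otherwise be senior to E, so under the subordination agreement B and E exchange positions.

E, A, B, C, D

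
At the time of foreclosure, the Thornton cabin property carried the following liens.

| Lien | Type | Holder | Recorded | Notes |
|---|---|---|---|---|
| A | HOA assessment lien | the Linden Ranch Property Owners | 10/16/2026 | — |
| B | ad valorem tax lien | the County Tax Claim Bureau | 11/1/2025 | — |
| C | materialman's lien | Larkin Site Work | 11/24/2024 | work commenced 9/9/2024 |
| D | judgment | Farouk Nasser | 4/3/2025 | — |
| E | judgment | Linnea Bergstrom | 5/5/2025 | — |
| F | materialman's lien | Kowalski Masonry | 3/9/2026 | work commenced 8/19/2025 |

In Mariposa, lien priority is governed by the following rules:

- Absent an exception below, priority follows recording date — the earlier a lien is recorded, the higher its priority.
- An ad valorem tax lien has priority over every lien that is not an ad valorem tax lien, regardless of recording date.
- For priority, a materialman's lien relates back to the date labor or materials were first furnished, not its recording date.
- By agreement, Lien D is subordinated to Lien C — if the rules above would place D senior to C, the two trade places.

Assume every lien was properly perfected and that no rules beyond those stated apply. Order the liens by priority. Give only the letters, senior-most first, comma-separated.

Effective dates after the stated exceptions: C's effective date is 9/9/2024, when work began; F's effective date is 8/19/2025, when work began.
B is an ad valorem tax lien and takes priority over every other lien.
Ordering the rest by effective date: C (9/9/2024), D (4/3/2025), E (5/5/2025), F (8/19/2025), A (10/16/2026).
Since D is not senior to C, the subordination leaves the order unchanged.

B, C, D, E, F, A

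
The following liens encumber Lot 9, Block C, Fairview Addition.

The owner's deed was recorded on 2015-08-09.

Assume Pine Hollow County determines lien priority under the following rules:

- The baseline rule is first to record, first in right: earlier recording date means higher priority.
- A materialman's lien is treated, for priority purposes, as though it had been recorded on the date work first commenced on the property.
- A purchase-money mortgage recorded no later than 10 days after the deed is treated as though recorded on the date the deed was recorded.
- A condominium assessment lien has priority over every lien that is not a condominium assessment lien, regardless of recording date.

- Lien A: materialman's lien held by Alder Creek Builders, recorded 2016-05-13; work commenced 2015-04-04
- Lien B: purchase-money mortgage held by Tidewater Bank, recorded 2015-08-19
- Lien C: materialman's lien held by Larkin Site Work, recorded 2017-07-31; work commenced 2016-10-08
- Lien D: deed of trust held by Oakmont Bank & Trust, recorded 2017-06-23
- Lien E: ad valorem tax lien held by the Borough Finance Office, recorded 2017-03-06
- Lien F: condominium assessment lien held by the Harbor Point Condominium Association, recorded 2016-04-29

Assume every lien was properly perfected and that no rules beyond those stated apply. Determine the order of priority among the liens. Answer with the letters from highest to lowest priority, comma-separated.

F, A, B, C, E, D

First, effective dates: A relates back to 2015-04-04 (work commenced); B was recorded within the 10-day window, so its effective date is the deed date 2015-08-09; C relates back to 2016-10-08 (work commenced).
F is a condominium assessment lien and takes priority over every other lien.
Among the remaining liens, by effective date: A (2015-04-04), B (2015-08-09), C (2016-10-08), E (2017-03-06), D (2017-06-23).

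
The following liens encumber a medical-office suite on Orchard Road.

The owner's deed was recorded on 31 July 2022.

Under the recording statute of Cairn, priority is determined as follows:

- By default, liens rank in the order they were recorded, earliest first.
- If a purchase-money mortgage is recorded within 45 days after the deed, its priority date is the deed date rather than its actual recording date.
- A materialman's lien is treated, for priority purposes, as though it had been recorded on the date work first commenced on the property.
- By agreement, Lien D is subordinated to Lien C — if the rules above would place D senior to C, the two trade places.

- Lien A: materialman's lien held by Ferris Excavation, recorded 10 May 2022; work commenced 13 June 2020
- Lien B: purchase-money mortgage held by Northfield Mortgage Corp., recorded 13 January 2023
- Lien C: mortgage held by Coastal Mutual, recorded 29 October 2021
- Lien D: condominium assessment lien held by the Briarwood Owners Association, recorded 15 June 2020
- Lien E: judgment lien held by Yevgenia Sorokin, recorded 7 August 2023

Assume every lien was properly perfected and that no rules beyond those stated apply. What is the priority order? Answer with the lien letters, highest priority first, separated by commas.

A, C, D, B, E

First, effective dates: A's effective date is 13 June 2020, when work began; B was recorded 166 days after the deed — beyond 45 days — so no relation-back applies.
Ordering by effective date: A (13 June 2020), D (15 June 2020), C (29 October 2021), B (13 January 2023), E (7 August 2023).
The subordination applies — D was senior to C — so D and C swap.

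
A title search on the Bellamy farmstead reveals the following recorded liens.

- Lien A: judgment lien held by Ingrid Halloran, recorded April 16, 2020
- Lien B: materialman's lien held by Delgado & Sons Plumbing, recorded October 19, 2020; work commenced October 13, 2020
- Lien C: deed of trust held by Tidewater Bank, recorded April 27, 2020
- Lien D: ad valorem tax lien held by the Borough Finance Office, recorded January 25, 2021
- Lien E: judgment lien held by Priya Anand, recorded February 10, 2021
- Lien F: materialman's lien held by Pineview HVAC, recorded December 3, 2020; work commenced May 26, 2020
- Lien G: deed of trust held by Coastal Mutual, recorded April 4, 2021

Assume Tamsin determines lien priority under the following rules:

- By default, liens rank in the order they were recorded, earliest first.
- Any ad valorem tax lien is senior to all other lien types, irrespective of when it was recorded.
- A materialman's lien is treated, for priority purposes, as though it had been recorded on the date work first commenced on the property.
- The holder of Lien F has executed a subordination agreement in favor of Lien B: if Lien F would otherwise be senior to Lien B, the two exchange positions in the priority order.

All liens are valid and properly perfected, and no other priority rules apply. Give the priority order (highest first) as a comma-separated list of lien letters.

D, A, C, B, F, E, G

Effective dates after the stated exceptions: B relates back to October 13, 2020 (work commenced); F relates back to May 26, 2020 (work commenced).
D is an ad valorem tax lien, so it outranks all other liens regardless of date.
Ordering the rest by effective date: A (April 16, 2020), C (April 27, 2020), F (May 26, 2020), B (October 13, 2020), E (February 10, 2021), G (April 4, 2021).
F would otherwise be senior to B, so under the subordination agreement F and B exchange positions.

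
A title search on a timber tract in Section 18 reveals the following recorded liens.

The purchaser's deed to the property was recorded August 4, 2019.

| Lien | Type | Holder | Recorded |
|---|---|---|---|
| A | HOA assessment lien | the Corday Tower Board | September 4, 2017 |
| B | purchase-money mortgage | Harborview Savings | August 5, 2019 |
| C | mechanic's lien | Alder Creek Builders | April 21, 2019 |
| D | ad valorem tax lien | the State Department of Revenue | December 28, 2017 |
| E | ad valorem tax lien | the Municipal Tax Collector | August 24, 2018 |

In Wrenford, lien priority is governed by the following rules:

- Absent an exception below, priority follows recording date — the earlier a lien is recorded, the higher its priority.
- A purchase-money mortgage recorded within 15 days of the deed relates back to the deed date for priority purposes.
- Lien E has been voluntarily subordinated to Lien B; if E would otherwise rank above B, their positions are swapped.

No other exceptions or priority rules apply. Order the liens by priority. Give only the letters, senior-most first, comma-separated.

A, D, B, C, E

Effective dates: B was recorded within the 15-day window, so its effective date is the deed date August 4, 2019.
Ordering by effective date: A (September 4, 2017), D (December 28, 2017), E (August 24, 2018), C (April 21, 2019), B (August 4, 2019).
E would otherwise be senior to B, so under the subordination agreement E and B exchange positions.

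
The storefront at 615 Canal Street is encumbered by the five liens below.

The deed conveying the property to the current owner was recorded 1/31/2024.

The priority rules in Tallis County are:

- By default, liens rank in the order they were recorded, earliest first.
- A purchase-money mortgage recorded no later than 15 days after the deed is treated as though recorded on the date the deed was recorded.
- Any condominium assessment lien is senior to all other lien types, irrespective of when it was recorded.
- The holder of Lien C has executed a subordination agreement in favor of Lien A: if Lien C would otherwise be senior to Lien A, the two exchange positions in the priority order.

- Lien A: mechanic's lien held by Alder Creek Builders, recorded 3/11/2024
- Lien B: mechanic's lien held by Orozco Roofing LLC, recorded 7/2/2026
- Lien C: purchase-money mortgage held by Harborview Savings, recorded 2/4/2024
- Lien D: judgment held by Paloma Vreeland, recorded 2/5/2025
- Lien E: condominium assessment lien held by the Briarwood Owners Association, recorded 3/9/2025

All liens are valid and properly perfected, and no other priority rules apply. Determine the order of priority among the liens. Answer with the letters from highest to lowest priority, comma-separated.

E, A, C, D, B

Effective dates: C was recorded within the 15-day window, so its effective date is the deed date 1/31/2024.
E, as a condominium assessment lien, has superpriority and ranks first.
Remaining liens by effective date: C (1/31/2024), A (3/11/2024), D (2/5/2025), B (7/2/2026).
The subordination applies — C was senior to A — so C and A swap.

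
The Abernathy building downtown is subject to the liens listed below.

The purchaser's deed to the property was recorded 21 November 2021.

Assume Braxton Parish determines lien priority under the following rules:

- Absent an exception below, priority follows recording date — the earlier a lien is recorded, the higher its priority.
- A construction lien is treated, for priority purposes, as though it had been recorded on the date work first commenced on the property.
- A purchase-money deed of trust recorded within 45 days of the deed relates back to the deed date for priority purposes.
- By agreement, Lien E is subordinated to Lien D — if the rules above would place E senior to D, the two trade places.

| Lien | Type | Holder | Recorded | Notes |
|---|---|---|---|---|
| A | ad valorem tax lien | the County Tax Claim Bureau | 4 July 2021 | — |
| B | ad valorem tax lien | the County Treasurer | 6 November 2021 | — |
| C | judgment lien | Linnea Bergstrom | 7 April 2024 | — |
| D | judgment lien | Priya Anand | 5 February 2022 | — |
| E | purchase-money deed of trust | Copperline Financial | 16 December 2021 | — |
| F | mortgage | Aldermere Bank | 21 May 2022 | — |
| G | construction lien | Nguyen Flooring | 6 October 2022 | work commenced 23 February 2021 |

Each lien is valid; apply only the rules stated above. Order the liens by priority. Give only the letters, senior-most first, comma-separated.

Effective dates: E relates back to the deed date 21 November 2021; G relates back to 23 February 2021 (work commenced).
By effective date, earliest first: G (23 February 2021), A (4 July 2021), B (6 November 2021), E (21 November 2021), D (5 February 2022), F (21 May 2022), C (7 April 2024).
The subordination applies — E was senior to D — so E and D swap.

G, A, B, D, E, F, C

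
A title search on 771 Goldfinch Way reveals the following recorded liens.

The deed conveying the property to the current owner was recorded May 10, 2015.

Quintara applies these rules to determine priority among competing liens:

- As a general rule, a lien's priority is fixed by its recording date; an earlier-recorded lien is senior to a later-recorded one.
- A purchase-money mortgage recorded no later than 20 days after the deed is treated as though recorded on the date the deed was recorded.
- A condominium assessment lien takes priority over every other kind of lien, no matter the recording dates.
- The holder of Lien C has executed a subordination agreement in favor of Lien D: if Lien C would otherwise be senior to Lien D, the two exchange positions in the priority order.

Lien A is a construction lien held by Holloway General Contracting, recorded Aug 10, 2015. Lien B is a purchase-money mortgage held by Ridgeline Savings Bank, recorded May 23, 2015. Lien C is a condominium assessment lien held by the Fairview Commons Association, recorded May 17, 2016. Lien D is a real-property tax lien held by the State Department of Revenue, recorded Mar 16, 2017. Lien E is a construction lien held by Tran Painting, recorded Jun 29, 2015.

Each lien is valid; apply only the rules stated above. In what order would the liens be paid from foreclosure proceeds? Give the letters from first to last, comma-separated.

D, B, E, A, C

Effective dates: B relates back to the deed date May 10, 2015.
As a condominium assessment lien, C is senior to every other lien.
Remaining liens by effective date: B (May 10, 2015), E (Jun 29, 2015), A (Aug 10, 2015), D (Mar 16, 2017).
C would otherwise be senior to D, so under the subordination agreement C and D exchange positions.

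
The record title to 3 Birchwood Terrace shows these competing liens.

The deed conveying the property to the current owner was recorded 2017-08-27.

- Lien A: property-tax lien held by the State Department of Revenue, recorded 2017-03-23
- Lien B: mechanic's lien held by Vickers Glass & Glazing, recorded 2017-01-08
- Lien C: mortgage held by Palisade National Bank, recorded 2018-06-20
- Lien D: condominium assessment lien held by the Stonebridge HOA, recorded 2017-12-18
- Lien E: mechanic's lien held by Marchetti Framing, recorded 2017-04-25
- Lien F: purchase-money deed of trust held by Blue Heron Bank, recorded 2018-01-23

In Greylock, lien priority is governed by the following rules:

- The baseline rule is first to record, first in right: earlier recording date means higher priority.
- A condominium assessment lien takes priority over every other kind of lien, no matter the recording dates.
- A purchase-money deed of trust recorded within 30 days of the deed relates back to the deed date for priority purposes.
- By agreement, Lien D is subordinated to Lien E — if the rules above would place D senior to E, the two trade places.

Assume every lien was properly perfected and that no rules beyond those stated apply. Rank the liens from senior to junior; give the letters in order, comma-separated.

Effective dates after the stated exceptions: F missed the 30-day window (149 days after the deed), so its recording date stands.
D is a condominium assessment lien, so it outranks all other liens regardless of date.
Ordering the rest by effective date: B (2017-01-08), A (2017-03-23), E (2017-04-25), F (2018-01-23), C (2018-06-20).
The subordination applies — D was senior to E — so D and E swap.

E, B, A, D, F, C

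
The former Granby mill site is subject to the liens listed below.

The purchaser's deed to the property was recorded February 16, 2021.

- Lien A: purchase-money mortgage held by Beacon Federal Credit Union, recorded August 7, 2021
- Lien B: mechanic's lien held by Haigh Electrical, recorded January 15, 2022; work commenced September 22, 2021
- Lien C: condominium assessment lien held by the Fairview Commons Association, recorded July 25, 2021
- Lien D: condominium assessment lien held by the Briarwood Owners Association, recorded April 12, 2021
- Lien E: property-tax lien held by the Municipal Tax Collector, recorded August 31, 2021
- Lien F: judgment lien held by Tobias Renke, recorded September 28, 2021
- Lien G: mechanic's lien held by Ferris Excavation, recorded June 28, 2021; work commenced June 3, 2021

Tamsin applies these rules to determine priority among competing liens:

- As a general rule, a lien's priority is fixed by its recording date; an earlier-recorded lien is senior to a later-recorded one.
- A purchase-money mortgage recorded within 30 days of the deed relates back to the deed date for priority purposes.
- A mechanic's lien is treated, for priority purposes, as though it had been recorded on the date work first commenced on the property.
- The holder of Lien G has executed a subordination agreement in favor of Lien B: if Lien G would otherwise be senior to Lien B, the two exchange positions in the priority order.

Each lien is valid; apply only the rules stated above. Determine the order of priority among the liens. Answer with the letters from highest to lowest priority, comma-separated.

First, effective dates: A was recorded 172 days after the deed — beyond 30 days — so no relation-back applies; B is treated as recorded September 22, 2021, the work-commencement date; G is treated as recorded June 3, 2021, the work-commencement date.
By effective date: D (April 12, 2021), G (June 3, 2021), C (July 25, 2021), A (August 7, 2021), E (August 31, 2021), B (September 22, 2021), F (September 28, 2021).
G is senior to B before the subordination, so the two trade places.

D, B, C, A, E, G, F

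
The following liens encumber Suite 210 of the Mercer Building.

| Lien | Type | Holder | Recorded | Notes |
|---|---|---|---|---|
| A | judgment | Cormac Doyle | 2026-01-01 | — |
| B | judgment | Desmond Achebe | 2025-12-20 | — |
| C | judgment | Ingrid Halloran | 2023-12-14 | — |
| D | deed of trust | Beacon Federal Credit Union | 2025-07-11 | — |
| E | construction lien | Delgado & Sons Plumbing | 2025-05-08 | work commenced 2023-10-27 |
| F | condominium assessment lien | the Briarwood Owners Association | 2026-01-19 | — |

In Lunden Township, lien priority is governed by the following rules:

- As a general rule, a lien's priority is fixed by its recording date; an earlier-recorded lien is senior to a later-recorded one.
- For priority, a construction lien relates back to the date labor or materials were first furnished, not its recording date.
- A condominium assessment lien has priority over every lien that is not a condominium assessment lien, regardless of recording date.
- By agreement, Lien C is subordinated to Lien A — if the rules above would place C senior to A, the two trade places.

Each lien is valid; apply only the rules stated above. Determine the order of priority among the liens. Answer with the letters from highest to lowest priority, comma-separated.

F, E, A, D, B, C

First, effective dates: E relates back to 2023-10-27 (work commenced).
As a condominium assessment lien, F is senior to every other lien.
Among the remaining liens, by effective date: E (2023-10-27), C (2023-12-14), D (2025-07-11), B (2025-12-20), A (2026-01-01).
The subordination applies — C was senior to A — so C and A swap.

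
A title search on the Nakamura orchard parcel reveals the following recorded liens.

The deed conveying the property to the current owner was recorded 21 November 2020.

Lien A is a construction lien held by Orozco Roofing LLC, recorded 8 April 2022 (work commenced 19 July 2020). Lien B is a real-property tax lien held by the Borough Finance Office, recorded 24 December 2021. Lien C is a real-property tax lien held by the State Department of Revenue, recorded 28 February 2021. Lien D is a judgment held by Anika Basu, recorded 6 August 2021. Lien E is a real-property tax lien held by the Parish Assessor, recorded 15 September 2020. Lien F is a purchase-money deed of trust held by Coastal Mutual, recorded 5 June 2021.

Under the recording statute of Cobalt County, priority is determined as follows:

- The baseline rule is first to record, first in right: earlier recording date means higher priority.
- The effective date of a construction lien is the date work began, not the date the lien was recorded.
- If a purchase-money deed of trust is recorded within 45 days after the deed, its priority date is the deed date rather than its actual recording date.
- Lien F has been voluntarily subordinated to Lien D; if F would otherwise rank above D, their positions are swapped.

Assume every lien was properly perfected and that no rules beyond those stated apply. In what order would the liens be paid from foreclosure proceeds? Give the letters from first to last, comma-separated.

Adjusting effective dates: A's effective date is 19 July 2020, when work began; F was recorded 196 days after the deed — beyond 45 days — so no relation-back applies.
By effective date: A (19 July 2020), E (15 September 2020), C (28 February 2021), F (5 June 2021), D (6 August 2021), B (24 December 2021).
F is senior to D before the subordination, so the two trade places.

A, E, C, D, F, B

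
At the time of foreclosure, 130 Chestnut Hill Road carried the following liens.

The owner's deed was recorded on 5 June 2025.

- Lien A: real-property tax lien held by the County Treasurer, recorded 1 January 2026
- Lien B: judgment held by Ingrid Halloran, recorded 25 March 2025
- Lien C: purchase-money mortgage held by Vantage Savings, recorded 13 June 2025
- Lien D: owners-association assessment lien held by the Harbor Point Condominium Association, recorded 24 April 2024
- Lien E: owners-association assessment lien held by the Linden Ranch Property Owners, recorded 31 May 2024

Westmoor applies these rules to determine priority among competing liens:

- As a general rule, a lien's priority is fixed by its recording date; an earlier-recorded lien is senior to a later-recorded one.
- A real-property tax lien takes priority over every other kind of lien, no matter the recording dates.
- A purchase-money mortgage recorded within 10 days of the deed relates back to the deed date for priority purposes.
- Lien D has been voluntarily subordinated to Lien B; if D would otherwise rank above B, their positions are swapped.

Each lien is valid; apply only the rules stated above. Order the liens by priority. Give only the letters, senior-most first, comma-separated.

Effective dates after the stated exceptions: C relates back to the deed date 5 June 2025.
A, as a real-property tax lien, has superpriority and ranks first.
The other liens, earliest effective date first: D (24 April 2024), E (31 May 2024), B (25 March 2025), C (5 June 2025).
D would otherwise be senior to B, so under the subordination agreement D and B exchange positions.

A, B, E, D, C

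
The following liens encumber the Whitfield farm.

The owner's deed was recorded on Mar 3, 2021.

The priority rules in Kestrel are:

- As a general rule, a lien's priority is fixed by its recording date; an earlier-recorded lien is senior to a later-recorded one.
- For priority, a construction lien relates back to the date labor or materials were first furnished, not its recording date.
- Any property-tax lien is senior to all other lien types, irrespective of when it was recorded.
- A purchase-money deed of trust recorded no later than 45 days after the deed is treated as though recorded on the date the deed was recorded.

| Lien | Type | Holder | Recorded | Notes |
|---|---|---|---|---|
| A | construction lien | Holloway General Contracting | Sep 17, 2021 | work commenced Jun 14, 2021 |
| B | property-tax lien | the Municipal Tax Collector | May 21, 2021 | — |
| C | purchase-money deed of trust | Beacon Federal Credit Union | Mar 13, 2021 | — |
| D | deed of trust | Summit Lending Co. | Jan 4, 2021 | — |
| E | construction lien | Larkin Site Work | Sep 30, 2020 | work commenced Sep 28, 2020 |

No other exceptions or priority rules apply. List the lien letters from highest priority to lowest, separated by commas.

B, E, D, C, A

First, effective dates: A's effective date is Jun 14, 2021, when work began; C relates back to the deed date Mar 3, 2021; E relates back to Sep 28, 2020 (work commenced).
B, as a property-tax lien, has superpriority and ranks first.
Remaining liens by effective date: E (Sep 28, 2020), D (Jan 4, 2021), C (Mar 3, 2021), A (Jun 14, 2021).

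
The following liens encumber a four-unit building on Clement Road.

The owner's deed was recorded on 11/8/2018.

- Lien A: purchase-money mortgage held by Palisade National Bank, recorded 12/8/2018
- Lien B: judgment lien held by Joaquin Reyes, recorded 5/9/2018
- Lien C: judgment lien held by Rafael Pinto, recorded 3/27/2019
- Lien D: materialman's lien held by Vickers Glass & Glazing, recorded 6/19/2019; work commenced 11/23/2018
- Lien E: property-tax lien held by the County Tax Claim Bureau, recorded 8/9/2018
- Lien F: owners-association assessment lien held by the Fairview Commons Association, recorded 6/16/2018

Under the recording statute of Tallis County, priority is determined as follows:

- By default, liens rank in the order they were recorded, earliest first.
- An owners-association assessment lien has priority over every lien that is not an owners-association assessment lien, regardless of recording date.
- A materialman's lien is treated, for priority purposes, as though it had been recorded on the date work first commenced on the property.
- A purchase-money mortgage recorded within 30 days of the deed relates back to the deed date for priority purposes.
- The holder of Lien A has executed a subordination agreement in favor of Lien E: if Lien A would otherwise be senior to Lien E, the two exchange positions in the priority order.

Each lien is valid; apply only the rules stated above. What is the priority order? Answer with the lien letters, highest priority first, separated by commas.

Adjusting effective dates: A relates back to the deed date 11/8/2018; D is treated as recorded 11/23/2018, the work-commencement date.
F is an owners-association assessment lien, so it outranks all other liens regardless of date.
The other liens, earliest effective date first: B (5/9/2018), E (8/9/2018), A (11/8/2018), D (11/23/2018), C (3/27/2019).
Since A is not senior to E, the subordination leaves the order unchanged.

F, B, E, A, D, C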